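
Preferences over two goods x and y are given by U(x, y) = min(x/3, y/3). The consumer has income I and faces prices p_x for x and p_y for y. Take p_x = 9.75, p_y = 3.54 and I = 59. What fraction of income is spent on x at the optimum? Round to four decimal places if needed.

With perfect complements, no substitution: consume in ratio x:y = 3:3.
Budget: p_x·x + p_y·x = I, so (3·p_x + 3·p_y)·x = 3·I.
Demand: x*(p_x,p_y,I) = 3·I/(3·p_x + 3·p_y), y* = 3·I/(3·p_x + 3·p_y).
Here 3·9.75 + 3·3.54 = 39.87, giving x* = 4.4394 and y* = 4.4394.
Expenditure on x: 9.75·4.4394 = 43.2844; share = 0.7336.

share on x = 0.7336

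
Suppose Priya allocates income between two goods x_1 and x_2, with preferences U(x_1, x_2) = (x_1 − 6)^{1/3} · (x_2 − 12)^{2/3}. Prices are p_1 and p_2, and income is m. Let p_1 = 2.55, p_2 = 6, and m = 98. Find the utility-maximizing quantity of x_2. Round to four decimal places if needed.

x_2* = 13.1889

MRS = (1/2)·(x_2−12)/(x_1−6). Tangency with p_1/p_2 gives x_2−12 = 2·(p_1/p_2)·(x_1−6).
Substituting into the budget: x_1* = 6 + 1/3·(m − 6·p_1 − 12·p_2)/p_1, and x_2* = 12 + 2/3·(…)/p_2.
Discretionary income = 98 − 6·2.55 − 12·6 = 10.7; x_2* = 12 + 2/3·10.7/6 = 13.1889.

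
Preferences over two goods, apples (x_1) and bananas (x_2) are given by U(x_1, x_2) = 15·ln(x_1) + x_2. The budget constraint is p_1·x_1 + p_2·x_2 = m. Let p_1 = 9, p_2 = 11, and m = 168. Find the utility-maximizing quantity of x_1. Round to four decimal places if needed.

Set MRS = p_1/p_2: (15/x_1)/1 = p_1/p_2.
So x_1*(p_1,p_2) = 15·p_2/p_1, independent of income; and x_2* = (m − 15·p_2)/p_2.
At the given prices: x_1* = 15·11/9 = 18.3333.

x_1* = 18.3333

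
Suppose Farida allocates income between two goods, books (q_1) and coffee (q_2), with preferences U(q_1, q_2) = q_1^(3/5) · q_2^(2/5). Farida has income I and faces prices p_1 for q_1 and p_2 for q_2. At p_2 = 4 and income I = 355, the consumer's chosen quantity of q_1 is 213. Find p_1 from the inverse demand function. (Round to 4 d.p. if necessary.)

p_1 = 1

Tangency: MRS = (3/2)·q_2/q_1 = p_1/p_2.
Rearranging, p_2·q_2 = (2/3)·p_1·q_1. Substituting into the budget gives p_1·q_1·(1 + (2/3)) = I.
Demand: q_1*(p_1,p_2,I) = 0.6·I/p_1 and q_2* = 0.4·I/p_2.
Set q_1* = 213 in the demand function and solve for p_1: p_1 = 1.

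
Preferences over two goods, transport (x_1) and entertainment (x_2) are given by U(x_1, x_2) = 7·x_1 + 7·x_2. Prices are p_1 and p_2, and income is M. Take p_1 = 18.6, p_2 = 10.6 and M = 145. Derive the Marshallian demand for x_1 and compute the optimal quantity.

Linear utility — the consumer picks whichever good has higher MU/price: 7/18.6 = 0.3763 vs 7/10.6 = 0.6604.
x_2 gives more utility per dollar, so spend all income on x_2: x_2* = M/p_2, x_1* = 0.
Numerically: x_1* = 0, x_2* = 13.6792.

x_1* = 0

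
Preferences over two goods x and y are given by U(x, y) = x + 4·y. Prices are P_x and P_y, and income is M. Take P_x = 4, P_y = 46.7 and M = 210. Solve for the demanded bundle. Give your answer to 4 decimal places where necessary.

Perfect substitutes: compare marginal utility per dollar. 1/P_x vs 4/P_y → 0.25 vs 0.0857.
x gives more utility per dollar, so spend all income on x: x* = M/P_x, y* = 0.
Numerically: x* = 52.5, y* = 0.

x* = 52.5, y* = 0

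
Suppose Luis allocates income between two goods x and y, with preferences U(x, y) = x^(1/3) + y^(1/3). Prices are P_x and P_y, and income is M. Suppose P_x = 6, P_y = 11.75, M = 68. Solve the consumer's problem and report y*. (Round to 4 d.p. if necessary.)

MU_x ∝ x^(-2/3), MU_y ∝ y^(-2/3), so MRS = (y/x)^(2/3) = P_x/P_y.
Hence y/x = (P_x/P_y)^(1/(2/3)), i.e. raised to the 1.5 power.
Substitute y = (y/x)·x into the budget: x* = M/(P_x + P_y·(y/x)).
Numerically y/x = 0.364897, so x* = 68/(6 + 11.75·0.364897) = 6.6099 and y* = 0.364897·6.6099 = 2.4119.

y* = 2.4119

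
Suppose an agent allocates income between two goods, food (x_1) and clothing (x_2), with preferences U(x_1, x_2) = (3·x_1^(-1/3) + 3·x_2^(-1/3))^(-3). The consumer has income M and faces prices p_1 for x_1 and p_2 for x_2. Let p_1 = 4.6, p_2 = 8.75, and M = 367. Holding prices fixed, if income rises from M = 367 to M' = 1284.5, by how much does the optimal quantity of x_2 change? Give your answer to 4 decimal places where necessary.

MRS = MU_x_1/MU_x_2 = (x_2/x_1)^(4/3). Set equal to p_1/p_2.
Hence x_2/x_1 = (p_1/p_2)^(1/(4/3)), i.e. raised to the 0.75 power.
With the ratio pinned down, the budget gives x_1* = M/(p_1 + p_2·(x_2/x_1)) and x_2* = (x_2/x_1)·x_1*.
Numerically x_2/x_1 = 0.617394, so x_1* = 367/(4.6 + 8.75·0.617394) = 36.6919 and x_2* = 0.617394·36.6919 = 22.6534.
At M' = 1284.5: x_2* = 79.2868. Change: 79.2868 − 22.6534 = 56.6335.

Δx_2* = 56.6335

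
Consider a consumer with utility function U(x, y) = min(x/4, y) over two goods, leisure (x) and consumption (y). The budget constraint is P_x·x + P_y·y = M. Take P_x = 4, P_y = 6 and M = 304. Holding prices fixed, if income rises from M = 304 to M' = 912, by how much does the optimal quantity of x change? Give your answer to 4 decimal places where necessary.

Δx* = 110.5455

Leontief preferences: the optimum is at the kink where x/4 = y/1, i.e. y = (1/4)·x.
Budget: P_x·x + P_y·(1/4)·x = M, so (4·P_x + P_y)·x = 4·M.
Demand: x*(P_x,P_y,M) = 4·M/(4·P_x + P_y), y* = M/(4·P_x + P_y).
Here 4·4 + 6 = 22, giving x* = 55.2727.
At M' = 912: x* = 165.8182. Change: 165.8182 − 55.2727 = 110.5455.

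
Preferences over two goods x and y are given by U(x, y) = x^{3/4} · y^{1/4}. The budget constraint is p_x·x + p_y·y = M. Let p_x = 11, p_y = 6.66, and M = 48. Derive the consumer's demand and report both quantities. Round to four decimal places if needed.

x* = 3.2727, y* = 1.8018

MU_x/MU_y = (0.75·y)/(0.25·x); tangency sets this equal to p_x/p_y.
Rearranging, p_y·y = (1/3)·p_x·x. Substituting into the budget gives p_x·x·(1 + (1/3)) = M.
Demand: x*(p_x,p_y,M) = 0.75·M/p_x and y* = 0.25·M/p_y.
At p_x=11, p_y=6.66, M=48: x* = 0.75·48/11 = 3.2727, y* = 1.8018.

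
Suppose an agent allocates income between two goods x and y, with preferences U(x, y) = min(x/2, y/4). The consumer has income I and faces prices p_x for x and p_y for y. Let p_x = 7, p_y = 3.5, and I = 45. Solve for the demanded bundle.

x* = 3.2143, y* = 6.4286

Leontief preferences: the optimum is at the kink where x/2 = y/4, i.e. y = 2·x.
Budget: p_x·x + p_y·2·x = I, so (2·p_x + 4·p_y)·x = 2·I.
Demand: x*(p_x,p_y,I) = 2·I/(2·p_x + 4·p_y), y* = 4·I/(2·p_x + 4·p_y).
Here 2·7 + 4·3.5 = 28, giving x* = 3.2143 and y* = 6.4286.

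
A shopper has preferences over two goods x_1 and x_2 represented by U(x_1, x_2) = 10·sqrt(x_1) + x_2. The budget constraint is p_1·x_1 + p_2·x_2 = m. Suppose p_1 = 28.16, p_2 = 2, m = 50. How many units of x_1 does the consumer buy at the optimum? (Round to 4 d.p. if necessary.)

Utility is quasi-linear in x_2; the FOC for x_1 is 5/√x_1 = p_1/p_2.
Solve: √x_1 = 5·p_2/p_1, so x_1*(p_1,p_2) = (5·p_2/p_1)², and x_2* = (m − p_1·x_1*)/p_2.
Plugging in: x_1* = (5·2/28.16)² = 0.1261.

x_1* = 0.1261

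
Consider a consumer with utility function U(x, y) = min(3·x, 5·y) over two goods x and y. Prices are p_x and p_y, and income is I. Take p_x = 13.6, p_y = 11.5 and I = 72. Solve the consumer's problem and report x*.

With perfect complements, no substitution: consume in ratio x:y = 5:3.
Budget: p_x·x + p_y·(3/5)·x = I, so (5·p_x + 3·p_y)·x = 5·I.
Demand: x*(p_x,p_y,I) = 5·I/(5·p_x + 3·p_y), y* = 3·I/(5·p_x + 3·p_y).
Here 5·13.6 + 3·11.5 = 102.5, giving x* = 3.5122.

x* = 3.5122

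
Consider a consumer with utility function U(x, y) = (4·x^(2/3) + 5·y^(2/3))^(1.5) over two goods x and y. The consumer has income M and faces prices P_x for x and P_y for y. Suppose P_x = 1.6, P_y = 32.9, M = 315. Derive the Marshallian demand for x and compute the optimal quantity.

MRS = MU_x/MU_y = (4/5)·(y/x)^(1/3). Set equal to P_x/P_y.
Hence y/x = ((5/4)·P_x/P_y)^(1/(1/3)), i.e. raised to the 3 power.
With the ratio pinned down, the budget gives x* = M/(P_x + P_y·(y/x)) and y* = (y/x)·x*.
Numerically y/x = 0.000225, so x* = 315/(1.6 + 32.9·0.000225) = 195.9698.

x* = 195.9698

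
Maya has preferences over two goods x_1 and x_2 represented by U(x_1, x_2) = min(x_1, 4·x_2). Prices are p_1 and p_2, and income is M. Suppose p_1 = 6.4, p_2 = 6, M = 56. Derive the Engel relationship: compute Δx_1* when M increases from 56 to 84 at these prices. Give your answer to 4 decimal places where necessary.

Leontief preferences: the optimum is at the kink where x_1/4 = x_2/1, i.e. x_2 = (1/4)·x_1.
Budget: p_1·x_1 + p_2·(1/4)·x_1 = M, so (4·p_1 + p_2)·x_1 = 4·M.
Demand: x_1*(p_1,p_2,M) = 4·M/(4·p_1 + p_2), x_2* = M/(4·p_1 + p_2).
Here 4·6.4 + 6 = 31.6, giving x_1* = 7.0886.
At M' = 84: x_1* = 10.6329. Change: 10.6329 − 7.0886 = 3.5443.

Δx_1* = 3.5443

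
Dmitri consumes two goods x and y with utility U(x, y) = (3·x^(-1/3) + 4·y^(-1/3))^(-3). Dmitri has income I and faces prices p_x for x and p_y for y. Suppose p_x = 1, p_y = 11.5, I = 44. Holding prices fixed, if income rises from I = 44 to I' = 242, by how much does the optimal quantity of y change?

Δy* = 11.9761

From the CES first-order condition, (3/4)·(y/x)^(4/3) = p_x/p_y.
Solve for the ratio: y/x = [(4/3)·p_x/p_y]^(0.75).
With the ratio pinned down, the budget gives x* = I/(p_x + p_y·(y/x)) and y* = (y/x)·x*.
Numerically y/x = 0.198692, so x* = 44/(1 + 11.5·0.198692) = 13.3944 and y* = 0.198692·13.3944 = 2.6614.
At I' = 242: y* = 14.6375. Change: 14.6375 − 2.6614 = 11.9761.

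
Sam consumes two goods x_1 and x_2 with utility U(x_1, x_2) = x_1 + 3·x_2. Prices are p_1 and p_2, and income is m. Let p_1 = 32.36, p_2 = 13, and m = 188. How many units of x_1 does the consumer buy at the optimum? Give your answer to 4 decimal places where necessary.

x_1* = 0

Linear utility — the consumer picks whichever good has higher MU/price: 1/32.36 = 0.0309 vs 3/13 = 0.2308.
x_2 gives more utility per dollar, so spend all income on x_2: x_2* = m/p_2, x_1* = 0.
Numerically: x_1* = 0, x_2* = 14.4615.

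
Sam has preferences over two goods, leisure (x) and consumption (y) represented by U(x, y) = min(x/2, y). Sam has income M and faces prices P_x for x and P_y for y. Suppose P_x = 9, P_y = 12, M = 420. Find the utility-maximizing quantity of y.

Leontief preferences: the optimum is at the kink where x/2 = y/1, i.e. y = (1/2)·x.
Budget: P_x·x + P_y·(1/2)·x = M, so (2·P_x + P_y)·x = 2·M.
Demand: x*(P_x,P_y,M) = 2·M/(2·P_x + P_y), y* = M/(2·P_x + P_y).
Here 2·9 + 12 = 30, giving y* = 14.

y* = 14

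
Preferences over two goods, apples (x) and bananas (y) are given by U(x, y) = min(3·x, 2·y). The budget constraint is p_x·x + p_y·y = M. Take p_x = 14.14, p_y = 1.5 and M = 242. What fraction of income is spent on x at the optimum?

Leontief preferences: the optimum is at the kink where x/2 = y/3, i.e. y = (3/2)·x.
Budget: p_x·x + p_y·(3/2)·x = M, so (2·p_x + 3·p_y)·x = 2·M.
Demand: x*(p_x,p_y,M) = 2·M/(2·p_x + 3·p_y), y* = 3·M/(2·p_x + 3·p_y).
Here 2·14.14 + 3·1.5 = 32.78, giving x* = 14.7651 and y* = 22.1477.
Expenditure on x: 14.14·14.7651 = 208.7785; share = 0.8627.

share on x = 0.8627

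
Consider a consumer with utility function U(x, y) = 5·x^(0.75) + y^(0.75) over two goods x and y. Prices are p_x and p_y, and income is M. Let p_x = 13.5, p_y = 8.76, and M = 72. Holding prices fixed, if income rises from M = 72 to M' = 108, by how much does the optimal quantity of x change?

MU_x ∝ 5·x^(-0.25), MU_y ∝ y^(-0.25), so MRS = 5·(y/x)^(0.25) = p_x/p_y.
Hence y/x = ((1/5)·p_x/p_y)^(1/(0.25)), i.e. raised to the 4 power.
Substitute y = (y/x)·x into the budget: x* = M/(p_x + p_y·(y/x)).
Numerically y/x = 0.009025, so x* = 72/(13.5 + 8.76·0.009025) = 5.3023.
At M' = 108: x* = 7.9534. Change: 7.9534 − 5.3023 = 2.6511.

Δx* = 2.6511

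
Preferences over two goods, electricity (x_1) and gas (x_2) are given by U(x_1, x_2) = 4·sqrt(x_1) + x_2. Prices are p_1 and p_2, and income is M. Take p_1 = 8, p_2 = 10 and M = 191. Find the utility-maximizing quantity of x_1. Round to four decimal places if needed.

Set MRS = p_1/p_2: 2·x_1^(−1/2) = p_1/p_2.
Thus x_1* = (2·p_2/p_1)² — independent of M — with the rest of income spent on x_2.
Plugging in: x_1* = (2·10/8)² = 6.25.

x_1* = 6.25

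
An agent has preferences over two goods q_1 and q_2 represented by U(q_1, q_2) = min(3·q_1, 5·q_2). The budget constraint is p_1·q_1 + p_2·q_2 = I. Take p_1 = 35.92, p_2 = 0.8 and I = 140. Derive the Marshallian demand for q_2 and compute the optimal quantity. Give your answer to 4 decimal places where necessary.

q_2* = 2.3077

Leontief preferences: the optimum is at the kink where q_1/5 = q_2/3, i.e. q_2 = (3/5)·q_1.
Budget: p_1·q_1 + p_2·(3/5)·q_1 = I, so (5·p_1 + 3·p_2)·q_1 = 5·I.
Demand: q_1*(p_1,p_2,I) = 5·I/(5·p_1 + 3·p_2), q_2* = 3·I/(5·p_1 + 3·p_2).
Here 5·35.92 + 3·0.8 = 182, giving q_2* = 2.3077.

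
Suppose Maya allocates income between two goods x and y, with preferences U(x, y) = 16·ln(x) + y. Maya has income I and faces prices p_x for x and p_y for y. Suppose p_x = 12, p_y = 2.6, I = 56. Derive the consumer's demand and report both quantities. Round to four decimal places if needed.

x* = 3.4667, y* = 5.5385

Set MRS = p_x/p_y: (16/x)/1 = p_x/p_y.
So x*(p_x,p_y) = 16·p_y/p_x, independent of income; and y* = (I − 16·p_y)/p_y.
At the given prices: x* = 16·2.6/12 = 3.4667, and y* = 5.5385.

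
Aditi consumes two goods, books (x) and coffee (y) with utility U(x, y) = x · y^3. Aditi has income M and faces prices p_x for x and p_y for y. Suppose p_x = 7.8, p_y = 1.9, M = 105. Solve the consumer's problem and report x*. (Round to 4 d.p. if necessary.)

x* = 3.3654

The MRS is (1/3)·y/x. Set MRS = p_x/p_y.
Rearranging, p_y·y = 3·p_x·x. Substituting into the budget gives p_x·x·(1 + 3) = M.
Demand: x*(p_x,p_y,M) = 0.25·M/p_x and y* = 0.75·M/p_y.
At p_x=7.8, p_y=1.9, M=105: x* = 0.25·105/7.8 = 3.3654.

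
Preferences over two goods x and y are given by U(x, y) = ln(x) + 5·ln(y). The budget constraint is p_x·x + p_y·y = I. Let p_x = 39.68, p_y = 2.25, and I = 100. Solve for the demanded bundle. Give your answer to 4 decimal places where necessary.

x* = 0.42, y* = 37.037

The MRS is (1/5)·y/x. Set MRS = p_x/p_y.
So p_y·y = 5·p_x·x; combined with the budget, a share 1/6 of income goes to x.
Demand: x*(p_x,p_y,I) = 1/6·I/p_x and y* = 5/6·I/p_y.
At p_x=39.68, p_y=2.25, I=100: x* = 1/6·100/39.68 = 0.42, y* = 37.037.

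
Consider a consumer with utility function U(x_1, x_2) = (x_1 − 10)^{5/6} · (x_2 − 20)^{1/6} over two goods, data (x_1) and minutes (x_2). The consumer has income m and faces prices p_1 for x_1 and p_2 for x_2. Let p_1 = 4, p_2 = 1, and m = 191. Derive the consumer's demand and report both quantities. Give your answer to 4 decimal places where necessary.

x_1* = 37.2917, x_2* = 41.8333

MRS = 5·(x_2−20)/(x_1−10). Tangency with p_1/p_2 gives x_2−20 = (1/5)·(p_1/p_2)·(x_1−10).
After buying the subsistence bundle (10, 20), a share 5/6 of the remaining income goes to x_1: x_1* = 10 + 5/6·(m − 10p_1 − 20p_2)/p_1.
Discretionary income = 191 − 10·4 − 20·1 = 131; x_1* = 10 + 5/6·131/4 = 37.2917; x_2* = 20 + 1/6·131/1 = 41.8333.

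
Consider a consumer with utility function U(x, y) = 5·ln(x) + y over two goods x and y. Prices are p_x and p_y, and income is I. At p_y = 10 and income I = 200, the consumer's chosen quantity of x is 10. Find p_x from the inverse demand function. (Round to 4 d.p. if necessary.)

Set MRS = p_x/p_y: (5/x)/1 = p_x/p_y.
So x*(p_x,p_y) = 5·p_y/p_x, independent of income; and y* = (I − 5·p_y)/p_y.
Set x* = 10 in the demand function and solve for p_x: p_x = 5.

p_x = 5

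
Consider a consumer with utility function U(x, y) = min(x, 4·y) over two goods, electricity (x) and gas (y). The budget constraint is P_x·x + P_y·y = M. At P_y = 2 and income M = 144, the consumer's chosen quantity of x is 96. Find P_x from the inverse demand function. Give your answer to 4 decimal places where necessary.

P_x = 1

With perfect complements, no substitution: consume in ratio x:y = 4:1.
Budget: P_x·x + P_y·(1/4)·x = M, so (4·P_x + P_y)·x = 4·M.
Demand: x*(P_x,P_y,M) = 4·M/(4·P_x + P_y), y* = M/(4·P_x + P_y).
Set x* = 96 in the demand function and solve for P_x: P_x = 1.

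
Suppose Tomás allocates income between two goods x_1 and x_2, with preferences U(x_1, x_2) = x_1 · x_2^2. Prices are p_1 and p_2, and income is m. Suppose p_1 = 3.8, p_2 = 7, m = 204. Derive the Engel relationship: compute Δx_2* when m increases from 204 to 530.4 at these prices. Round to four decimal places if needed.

Δx_2* = 31.0857

The MRS is (1/2)·x_2/x_1. Set MRS = p_1/p_2.
Rearranging, p_2·x_2 = 2·p_1·x_1. Substituting into the budget gives p_1·x_1·(1 + 2) = m.
Demand: x_1*(p_1,p_2,m) = 1/3·m/p_1 and x_2* = 2/3·m/p_2.
At p_1=3.8, p_2=7, m=204: x_2* = 2/3·204/7 = 19.4286.
At m' = 530.4: x_2* = 50.5143. Change: 50.5143 − 19.4286 = 31.0857.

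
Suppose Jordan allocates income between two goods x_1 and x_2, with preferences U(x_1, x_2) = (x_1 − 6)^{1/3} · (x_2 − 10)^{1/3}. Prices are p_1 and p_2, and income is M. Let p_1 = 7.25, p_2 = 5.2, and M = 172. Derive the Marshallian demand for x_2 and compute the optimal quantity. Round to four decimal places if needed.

MRS = (x_2−10)/(x_1−6). Tangency with p_1/p_2 gives x_2−10 = (p_1/p_2)·(x_1−6).
After buying the subsistence bundle (6, 10), a share 0.5 of the remaining income goes to x_1: x_1* = 6 + 0.5·(M − 6p_1 − 10p_2)/p_1.
Discretionary income = 172 − 6·7.25 − 10·5.2 = 76.5; x_2* = 10 + 0.5·76.5/5.2 = 17.3558.

x_2* = 17.3558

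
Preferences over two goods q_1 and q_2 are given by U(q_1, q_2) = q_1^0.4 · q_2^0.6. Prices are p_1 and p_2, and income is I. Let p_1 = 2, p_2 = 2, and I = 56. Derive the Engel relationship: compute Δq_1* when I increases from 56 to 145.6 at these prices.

Demand: q_1*(p_1,p_2,I) = 0.4·I/p_1 and q_2* = 0.6·I/p_2.
At p_1=2, p_2=2, I=56: q_1* = 0.4·56/2 = 11.2.
At I' = 145.6: q_1* = 29.12. Change: 29.12 − 11.2 = 17.92.

Δq_1* = 17.92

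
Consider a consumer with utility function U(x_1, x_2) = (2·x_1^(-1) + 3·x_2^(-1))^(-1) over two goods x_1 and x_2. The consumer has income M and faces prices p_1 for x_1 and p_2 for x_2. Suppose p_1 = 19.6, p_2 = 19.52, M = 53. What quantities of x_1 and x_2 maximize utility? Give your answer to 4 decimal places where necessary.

With the ratio pinned down, the budget gives x_1* = M/(p_1 + p_2·(x_2/x_1)) and x_2* = (x_2/x_1)·x_1*.
Numerically x_2/x_1 = 1.227252, so x_1* = 53/(19.6 + 19.52·1.227252) = 1.2168 and x_2* = 1.227252·1.2168 = 1.4934.

x_1* = 1.2168, x_2* = 1.4934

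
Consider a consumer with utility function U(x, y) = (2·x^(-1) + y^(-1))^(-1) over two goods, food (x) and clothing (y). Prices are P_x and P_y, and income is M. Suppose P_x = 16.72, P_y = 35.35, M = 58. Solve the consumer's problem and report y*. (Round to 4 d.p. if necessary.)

y* = 0.8318

MRS = MU_x/MU_y = 2·(y/x)^(2). Set equal to P_x/P_y.
Solve for the ratio: y/x = [(1/2)·P_x/P_y]^(0.5).
Substitute y = (y/x)·x into the budget: x* = M/(P_x + P_y·(y/x)).
Numerically y/x = 0.486305, so x* = 58/(16.72 + 35.35·0.486305) = 1.7104 and y* = 0.486305·1.7104 = 0.8318.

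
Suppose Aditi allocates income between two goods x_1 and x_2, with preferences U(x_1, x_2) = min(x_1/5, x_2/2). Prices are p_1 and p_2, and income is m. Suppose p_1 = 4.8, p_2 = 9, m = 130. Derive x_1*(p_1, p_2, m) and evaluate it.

Leontief preferences: the optimum is at the kink where x_1/5 = x_2/2, i.e. x_2 = (2/5)·x_1.
Budget: p_1·x_1 + p_2·(2/5)·x_1 = m, so (5·p_1 + 2·p_2)·x_1 = 5·m.
Demand: x_1*(p_1,p_2,m) = 5·m/(5·p_1 + 2·p_2), x_2* = 2·m/(5·p_1 + 2·p_2).
Here 5·4.8 + 2·9 = 42, giving x_1* = 15.4762.

x_1* = 15.4762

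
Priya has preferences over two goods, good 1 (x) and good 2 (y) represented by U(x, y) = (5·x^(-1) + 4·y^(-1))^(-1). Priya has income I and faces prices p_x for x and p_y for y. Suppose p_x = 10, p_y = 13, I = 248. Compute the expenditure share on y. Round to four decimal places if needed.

From the CES first-order condition, (5/4)·(y/x)^(2) = p_x/p_y.
Solve for the ratio: y/x = [(4/5)·p_x/p_y]^(0.5).
Substitute y = (y/x)·x into the budget: x* = I/(p_x + p_y·(y/x)).
Numerically y/x = 0.784465, so x* = 248/(10 + 13·0.784465) = 12.2784 and y* = 0.784465·12.2784 = 9.632.
Expenditure on y: 13·9.632 = 125.2158; share = 0.5049.

share on y = 0.5049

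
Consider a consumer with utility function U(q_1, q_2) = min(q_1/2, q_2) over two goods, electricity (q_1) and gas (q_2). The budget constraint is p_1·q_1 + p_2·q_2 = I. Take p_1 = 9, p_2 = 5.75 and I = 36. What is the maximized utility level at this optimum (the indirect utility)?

V = 1.5158

Here 2·9 + 5.75 = 23.75, giving q_1* = 3.0316 and q_2* = 1.5158.
Utility at the optimum: U(3.0316, 1.5158) = 1.5158.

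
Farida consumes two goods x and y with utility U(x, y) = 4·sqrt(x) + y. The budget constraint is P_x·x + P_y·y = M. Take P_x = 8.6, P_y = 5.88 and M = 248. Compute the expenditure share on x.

Utility is quasi-linear in y; the FOC for x is 2/√x = P_x/P_y.
Solve: √x = 2·P_y/P_x, so x*(P_x,P_y) = (2·P_y/P_x)², and y* = (M − P_x·x*)/P_y.
Plugging in: x* = (2·5.88/8.6)² = 1.8699, y* = 39.442.
Expenditure on x: 8.6·1.8699 = 16.0811; share = 0.0648.

share on x = 0.0648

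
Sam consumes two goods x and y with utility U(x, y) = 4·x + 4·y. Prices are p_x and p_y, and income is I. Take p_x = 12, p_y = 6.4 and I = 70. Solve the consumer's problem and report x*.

x* = 0

y gives more utility per dollar, so spend all income on y: y* = I/p_y, x* = 0.
Numerically: x* = 0, y* = 10.9375.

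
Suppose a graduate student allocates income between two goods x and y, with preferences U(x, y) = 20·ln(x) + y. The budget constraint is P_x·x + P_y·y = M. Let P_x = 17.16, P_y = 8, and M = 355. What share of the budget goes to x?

share on x = 0.4507

So x*(P_x,P_y) = 20·P_y/P_x, independent of income; and y* = (M − 20·P_y)/P_y.
At the given prices: x* = 20·8/17.16 = 9.324, and y* = 24.375.
Expenditure on x: 17.16·9.324 = 160; share = 0.4507.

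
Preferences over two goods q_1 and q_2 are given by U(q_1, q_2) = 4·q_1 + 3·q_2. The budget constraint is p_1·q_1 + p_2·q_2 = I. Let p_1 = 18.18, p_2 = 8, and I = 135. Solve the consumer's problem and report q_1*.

q_1* = 0

Perfect substitutes: compare marginal utility per dollar. 4/p_1 vs 3/p_2 → 0.22 vs 0.375.
q_2 gives more utility per dollar, so spend all income on q_2: q_2* = I/p_2, q_1* = 0.
Numerically: q_1* = 0, q_2* = 16.875.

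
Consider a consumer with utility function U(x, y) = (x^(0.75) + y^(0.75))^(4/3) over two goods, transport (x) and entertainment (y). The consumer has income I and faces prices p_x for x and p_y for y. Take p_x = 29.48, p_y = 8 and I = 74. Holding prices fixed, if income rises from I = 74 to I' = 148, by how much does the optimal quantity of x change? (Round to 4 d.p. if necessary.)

Δx* = 0.0492

MRS = MU_x/MU_y = (y/x)^(0.25). Set equal to p_x/p_y.
Solve for the ratio: y/x = [p_x/p_y]^(4).
Substitute y = (y/x)·x into the budget: x* = I/(p_x + p_y·(y/x)).
Numerically y/x = 184.395352, so x* = 74/(29.48 + 8·184.395352) = 0.0492.
At I' = 148: x* = 0.0984. Change: 0.0984 − 0.0492 = 0.0492.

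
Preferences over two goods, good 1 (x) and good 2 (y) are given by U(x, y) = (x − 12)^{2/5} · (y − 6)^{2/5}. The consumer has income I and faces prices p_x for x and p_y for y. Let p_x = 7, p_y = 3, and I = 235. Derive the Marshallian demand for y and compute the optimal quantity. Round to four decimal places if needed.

This is Cobb-Douglas in (x−12, y−6): tangency gives 0.4·p_y·(y−6) = 0.4·p_x·(x−12).
After buying the subsistence bundle (12, 6), a share 0.5 of the remaining income goes to x: x* = 12 + 0.5·(I − 12p_x − 6p_y)/p_x.
Discretionary income = 235 − 12·7 − 6·3 = 133; y* = 6 + 0.5·133/3 = 28.1667.

y* = 28.1667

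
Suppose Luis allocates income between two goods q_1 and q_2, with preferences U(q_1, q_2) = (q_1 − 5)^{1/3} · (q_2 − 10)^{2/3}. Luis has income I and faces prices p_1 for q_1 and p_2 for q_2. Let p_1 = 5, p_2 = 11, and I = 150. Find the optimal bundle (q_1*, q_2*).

After buying the subsistence bundle (5, 10), a share 1/3 of the remaining income goes to q_1: q_1* = 5 + 1/3·(I − 5p_1 − 10p_2)/p_1.
Discretionary income = 150 − 5·5 − 10·11 = 15; q_1* = 5 + 1/3·15/5 = 6; q_2* = 10 + 2/3·15/11 = 10.9091.

q_1* = 6, q_2* = 10.9091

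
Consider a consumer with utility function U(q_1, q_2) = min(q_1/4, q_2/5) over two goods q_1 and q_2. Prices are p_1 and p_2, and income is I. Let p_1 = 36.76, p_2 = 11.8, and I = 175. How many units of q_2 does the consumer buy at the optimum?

With perfect complements, no substitution: consume in ratio q_1:q_2 = 4:5.
Budget: p_1·q_1 + p_2·(5/4)·q_1 = I, so (4·p_1 + 5·p_2)·q_1 = 4·I.
Demand: q_1*(p_1,p_2,I) = 4·I/(4·p_1 + 5·p_2), q_2* = 5·I/(4·p_1 + 5·p_2).
Here 4·36.76 + 5·11.8 = 206.04, giving q_2* = 4.2467.

q_2* = 4.2467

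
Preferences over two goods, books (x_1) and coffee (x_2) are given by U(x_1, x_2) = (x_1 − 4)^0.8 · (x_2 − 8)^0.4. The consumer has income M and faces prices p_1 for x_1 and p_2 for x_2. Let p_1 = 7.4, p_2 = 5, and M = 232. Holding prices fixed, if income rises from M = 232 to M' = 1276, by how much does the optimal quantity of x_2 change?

Δx_2* = 69.6

This is Cobb-Douglas in (x_1−4, x_2−8): tangency gives 0.8·p_2·(x_2−8) = 0.4·p_1·(x_1−4).
Substituting into the budget: x_1* = 4 + 2/3·(M − 4·p_1 − 8·p_2)/p_1, and x_2* = 8 + 1/3·(…)/p_2.
Discretionary income = 232 − 4·7.4 − 8·5 = 162.4; x_2* = 8 + 1/3·162.4/5 = 18.8267.
At M' = 1276: x_2* = 88.4267. Change: 88.4267 − 18.8267 = 69.6.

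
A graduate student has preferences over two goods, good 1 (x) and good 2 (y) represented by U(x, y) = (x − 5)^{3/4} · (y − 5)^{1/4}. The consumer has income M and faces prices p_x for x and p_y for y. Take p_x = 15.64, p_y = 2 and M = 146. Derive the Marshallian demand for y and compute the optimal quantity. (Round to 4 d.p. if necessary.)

y* = 12.225

This is Cobb-Douglas in (x−5, y−5): tangency gives 0.75·p_y·(y−5) = 0.25·p_x·(x−5).
Substituting into the budget: x* = 5 + 0.75·(M − 5·p_x − 5·p_y)/p_x, and y* = 5 + 0.25·(…)/p_y.
Discretionary income = 146 − 5·15.64 − 5·2 = 57.8; y* = 5 + 0.25·57.8/2 = 12.225.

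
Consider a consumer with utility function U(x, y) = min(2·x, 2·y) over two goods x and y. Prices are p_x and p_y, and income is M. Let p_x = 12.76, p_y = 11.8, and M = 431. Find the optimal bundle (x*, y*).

With perfect complements, no substitution: consume in ratio x:y = 2:2.
Budget: p_x·x + p_y·x = M, so (2·p_x + 2·p_y)·x = 2·M.
Demand: x*(p_x,p_y,M) = 2·M/(2·p_x + 2·p_y), y* = 2·M/(2·p_x + 2·p_y).
Here 2·12.76 + 2·11.8 = 49.12, giving x* = 17.5489 and y* = 17.5489.

x* = 17.5489, y* = 17.5489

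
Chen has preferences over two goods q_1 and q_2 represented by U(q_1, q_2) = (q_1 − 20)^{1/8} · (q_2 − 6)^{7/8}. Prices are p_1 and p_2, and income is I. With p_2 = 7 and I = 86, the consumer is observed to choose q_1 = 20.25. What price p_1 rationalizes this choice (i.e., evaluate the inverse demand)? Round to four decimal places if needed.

This is Cobb-Douglas in (q_1−20, q_2−6): tangency gives 0.125·p_2·(q_2−6) = 0.875·p_1·(q_1−20).
Substituting into the budget: q_1* = 20 + 0.125·(I − 20·p_1 − 6·p_2)/p_1, and q_2* = 6 + 0.875·(…)/p_2.
Set q_1* = 20.25 in the demand function and solve for p_1: p_1 = 2.

p_1 = 2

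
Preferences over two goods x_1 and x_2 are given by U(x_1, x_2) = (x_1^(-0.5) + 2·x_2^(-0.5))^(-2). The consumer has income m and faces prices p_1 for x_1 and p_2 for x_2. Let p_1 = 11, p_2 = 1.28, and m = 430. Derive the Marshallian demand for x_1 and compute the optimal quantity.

MRS = MU_x_1/MU_x_2 = (1/2)·(x_2/x_1)^(1.5). Set equal to p_1/p_2.
Hence x_2/x_1 = (2·p_1/p_2)^(1/(1.5)), i.e. raised to the 2/3 power.
With the ratio pinned down, the budget gives x_1* = m/(p_1 + p_2·(x_2/x_1)) and x_2* = (x_2/x_1)·x_1*.
Numerically x_2/x_1 = 6.660014, so x_1* = 430/(11 + 1.28·6.660014) = 22.0233.

x_1* = 22.0233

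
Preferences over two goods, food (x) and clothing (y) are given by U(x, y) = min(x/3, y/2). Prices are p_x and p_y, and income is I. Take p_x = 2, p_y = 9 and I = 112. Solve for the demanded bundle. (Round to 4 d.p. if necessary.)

Leontief preferences: the optimum is at the kink where x/3 = y/2, i.e. y = (2/3)·x.
Budget: p_x·x + p_y·(2/3)·x = I, so (3·p_x + 2·p_y)·x = 3·I.
Demand: x*(p_x,p_y,I) = 3·I/(3·p_x + 2·p_y), y* = 2·I/(3·p_x + 2·p_y).
Here 3·2 + 2·9 = 24, giving x* = 14 and y* = 9.3333.

x* = 14, y* = 9.3333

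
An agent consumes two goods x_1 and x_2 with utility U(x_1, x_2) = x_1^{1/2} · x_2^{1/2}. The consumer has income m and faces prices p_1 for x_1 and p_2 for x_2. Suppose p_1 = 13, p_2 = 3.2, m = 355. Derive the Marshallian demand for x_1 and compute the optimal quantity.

x_1* = 13.6538

Tangency: MRS = x_2/x_1 = p_1/p_2.
Rearranging, p_2·x_2 = p_1·x_1. Substituting into the budget gives p_1·x_1·(1 + 1) = m.
Demand: x_1*(p_1,p_2,m) = 0.5·m/p_1 and x_2* = 0.5·m/p_2.
At p_1=13, p_2=3.2, m=355: x_1* = 0.5·355/13 = 13.6538.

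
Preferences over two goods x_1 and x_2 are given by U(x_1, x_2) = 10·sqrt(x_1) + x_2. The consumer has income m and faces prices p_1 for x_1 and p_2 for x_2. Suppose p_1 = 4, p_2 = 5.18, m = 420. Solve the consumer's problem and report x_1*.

x_1* = 41.9256

Utility is quasi-linear in x_2; the FOC for x_1 is 5/√x_1 = p_1/p_2.
Solve: √x_1 = 5·p_2/p_1, so x_1*(p_1,p_2) = (5·p_2/p_1)², and x_2* = (m − p_1·x_1*)/p_2.
Plugging in: x_1* = (5·5.18/4)² = 41.9256.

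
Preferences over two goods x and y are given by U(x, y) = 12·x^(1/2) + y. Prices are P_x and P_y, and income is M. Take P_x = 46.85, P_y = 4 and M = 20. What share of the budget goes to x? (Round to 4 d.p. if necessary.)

Utility is quasi-linear in y; the FOC for x is 6/√x = P_x/P_y.
Thus x* = (6·P_y/P_x)² — independent of M — with the rest of income spent on y.
Plugging in: x* = (6·4/46.85)² = 0.2624, y* = 1.9264.
Expenditure on x: 46.85·0.2624 = 12.2946; share = 0.6147.

share on x = 0.6147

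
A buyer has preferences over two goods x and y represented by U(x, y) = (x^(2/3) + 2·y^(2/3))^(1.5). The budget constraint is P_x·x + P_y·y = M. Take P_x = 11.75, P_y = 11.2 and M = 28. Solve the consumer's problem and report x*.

MU_x ∝ x^(-1/3), MU_y ∝ 2·y^(-1/3), so MRS = (1/2)·(y/x)^(1/3) = P_x/P_y.
Solve for the ratio: y/x = [2·P_x/P_y]^(3).
With the ratio pinned down, the budget gives x* = M/(P_x + P_y·(y/x)) and y* = (y/x)·x*.
Numerically y/x = 9.237395, so x* = 28/(11.75 + 11.2·9.237395) = 0.243.

x* = 0.243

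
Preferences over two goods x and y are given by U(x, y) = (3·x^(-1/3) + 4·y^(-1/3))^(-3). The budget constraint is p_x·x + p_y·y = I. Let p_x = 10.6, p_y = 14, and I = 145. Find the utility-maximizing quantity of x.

x* = 5.8705

From the CES first-order condition, (3/4)·(y/x)^(4/3) = p_x/p_y.
Solve for the ratio: y/x = [(4/3)·p_x/p_y]^(0.75).
Substitute y = (y/x)·x into the budget: x* = I/(p_x + p_y·(y/x)).
Numerically y/x = 1.007134, so x* = 145/(10.6 + 14·1.007134) = 5.8705.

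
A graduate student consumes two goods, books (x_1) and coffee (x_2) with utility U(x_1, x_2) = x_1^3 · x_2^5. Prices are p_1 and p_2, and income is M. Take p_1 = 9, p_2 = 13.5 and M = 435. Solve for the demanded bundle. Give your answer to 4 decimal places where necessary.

The MRS is (3/5)·x_2/x_1. Set MRS = p_1/p_2.
Rearranging, p_2·x_2 = (5/3)·p_1·x_1. Substituting into the budget gives p_1·x_1·(1 + (5/3)) = M.
Demand: x_1*(p_1,p_2,M) = 0.375·M/p_1 and x_2* = 0.625·M/p_2.
At p_1=9, p_2=13.5, M=435: x_1* = 0.375·435/9 = 18.125, x_2* = 20.1389.

x_1* = 18.125, x_2* = 20.1389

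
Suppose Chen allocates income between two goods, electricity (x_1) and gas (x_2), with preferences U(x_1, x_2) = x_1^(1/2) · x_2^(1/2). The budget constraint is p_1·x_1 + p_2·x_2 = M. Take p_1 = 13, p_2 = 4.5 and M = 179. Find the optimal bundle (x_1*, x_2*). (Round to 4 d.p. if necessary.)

The MRS is x_2/x_1. Set MRS = p_1/p_2.
Rearranging, p_2·x_2 = p_1·x_1. Substituting into the budget gives p_1·x_1·(1 + 1) = M.
Demand: x_1*(p_1,p_2,M) = 0.5·M/p_1 and x_2* = 0.5·M/p_2.
At p_1=13, p_2=4.5, M=179: x_1* = 0.5·179/13 = 6.8846, x_2* = 19.8889.

x_1* = 6.8846, x_2* = 19.8889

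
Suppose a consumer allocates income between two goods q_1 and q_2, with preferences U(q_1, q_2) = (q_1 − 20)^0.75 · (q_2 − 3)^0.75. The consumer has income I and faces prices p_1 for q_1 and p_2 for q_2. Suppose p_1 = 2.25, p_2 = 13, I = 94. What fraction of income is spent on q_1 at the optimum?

This is Cobb-Douglas in (q_1−20, q_2−3): tangency gives 0.75·p_2·(q_2−3) = 0.75·p_1·(q_1−20).
After buying the subsistence bundle (20, 3), a share 0.5 of the remaining income goes to q_1: q_1* = 20 + 0.5·(I − 20p_1 − 3p_2)/p_1.
Discretionary income = 94 − 20·2.25 − 3·13 = 10; q_1* = 20 + 0.5·10/2.25 = 22.2222; q_2* = 3 + 0.5·10/13 = 3.3846.
Expenditure on q_1: 2.25·22.2222 = 50; share = 0.5319.

share on q_1 = 0.5319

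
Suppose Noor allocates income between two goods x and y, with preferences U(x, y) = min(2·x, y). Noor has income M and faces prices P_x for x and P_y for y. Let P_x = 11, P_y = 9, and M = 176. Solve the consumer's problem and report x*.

x* = 6.069

Here 11 + 2·9 = 29, giving x* = 6.069.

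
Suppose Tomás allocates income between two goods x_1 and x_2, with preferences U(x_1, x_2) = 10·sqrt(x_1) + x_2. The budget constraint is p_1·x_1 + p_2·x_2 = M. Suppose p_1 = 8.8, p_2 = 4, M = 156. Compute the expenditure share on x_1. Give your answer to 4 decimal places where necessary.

share on x_1 = 0.2914

Utility is quasi-linear in x_2; the FOC for x_1 is 5/√x_1 = p_1/p_2.
Solve: √x_1 = 5·p_2/p_1, so x_1*(p_1,p_2) = (5·p_2/p_1)², and x_2* = (M − p_1·x_1*)/p_2.
Plugging in: x_1* = (5·4/8.8)² = 5.1653, x_2* = 27.6364.
Expenditure on x_1: 8.8·5.1653 = 45.4545; share = 0.2914.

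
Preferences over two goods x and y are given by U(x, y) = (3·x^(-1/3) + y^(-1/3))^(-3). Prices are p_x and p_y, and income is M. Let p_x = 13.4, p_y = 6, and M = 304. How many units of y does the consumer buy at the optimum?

y* = 13.3804

MRS = MU_x/MU_y = 3·(y/x)^(4/3). Set equal to p_x/p_y.
Solve for the ratio: y/x = [(1/3)·p_x/p_y]^(0.75).
Substitute y = (y/x)·x into the budget: x* = M/(p_x + p_y·(y/x)).
Numerically y/x = 0.801446, so x* = 304/(13.4 + 6·0.801446) = 16.6953 and y* = 0.801446·16.6953 = 13.3804.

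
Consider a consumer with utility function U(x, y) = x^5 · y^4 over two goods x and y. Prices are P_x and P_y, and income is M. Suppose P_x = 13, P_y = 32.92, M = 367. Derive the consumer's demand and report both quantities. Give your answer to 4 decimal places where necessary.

x* = 15.6838, y* = 4.9548

The MRS is (5/4)·y/x. Set MRS = P_x/P_y.
So 5·P_y·y = 4·P_x·x; combined with the budget, a share 5/9 of income goes to x.
Demand: x*(P_x,P_y,M) = 5/9·M/P_x and y* = 4/9·M/P_y.
At P_x=13, P_y=32.92, M=367: x* = 5/9·367/13 = 15.6838, y* = 4.9548.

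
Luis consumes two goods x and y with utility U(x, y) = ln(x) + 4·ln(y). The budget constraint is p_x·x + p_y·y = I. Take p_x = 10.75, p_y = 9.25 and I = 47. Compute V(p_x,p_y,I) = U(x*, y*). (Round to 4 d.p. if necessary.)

MU_x/MU_y = (y)/(4·x); tangency sets this equal to p_x/p_y.
Rearranging, p_y·y = 4·p_x·x. Substituting into the budget gives p_x·x·(1 + 4) = I.
Demand: x*(p_x,p_y,I) = 0.2·I/p_x and y* = 0.8·I/p_y.
At p_x=10.75, p_y=9.25, I=47: x* = 0.2·47/10.75 = 0.8744, y* = 4.0649.
Utility at the optimum: U(0.8744, 4.0649) = 5.4753.

V = 5.4753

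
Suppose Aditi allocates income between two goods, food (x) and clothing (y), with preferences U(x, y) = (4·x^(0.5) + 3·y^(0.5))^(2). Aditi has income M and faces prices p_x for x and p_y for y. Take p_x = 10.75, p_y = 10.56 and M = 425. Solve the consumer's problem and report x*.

x* = 25.1395

With the ratio pinned down, the budget gives x* = M/(p_x + p_y·(y/x)) and y* = (y/x)·x*.
Numerically y/x = 0.582924, so x* = 425/(10.75 + 10.56·0.582924) = 25.1395.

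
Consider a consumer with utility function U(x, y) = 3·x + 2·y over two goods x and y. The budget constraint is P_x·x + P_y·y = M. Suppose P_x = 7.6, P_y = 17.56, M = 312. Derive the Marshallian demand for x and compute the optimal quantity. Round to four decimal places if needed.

x* = 41.0526

Perfect substitutes: compare marginal utility per dollar. 3/P_x vs 2/P_y → 0.3947 vs 0.1139.
x gives more utility per dollar, so spend all income on x: x* = M/P_x, y* = 0.
Numerically: x* = 41.0526, y* = 0.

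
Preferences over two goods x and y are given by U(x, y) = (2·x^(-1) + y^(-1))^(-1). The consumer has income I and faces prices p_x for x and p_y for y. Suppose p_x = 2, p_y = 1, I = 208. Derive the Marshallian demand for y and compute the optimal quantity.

From the CES first-order condition, 2·(y/x)^(2) = p_x/p_y.
Solve for the ratio: y/x = [(1/2)·p_x/p_y]^(0.5).
Substitute y = (y/x)·x into the budget: x* = I/(p_x + p_y·(y/x)).
Numerically y/x = 1, so x* = 208/(2 + 1·1) = 69.3333 and y* = 1·69.3333 = 69.3333.

y* = 69.3333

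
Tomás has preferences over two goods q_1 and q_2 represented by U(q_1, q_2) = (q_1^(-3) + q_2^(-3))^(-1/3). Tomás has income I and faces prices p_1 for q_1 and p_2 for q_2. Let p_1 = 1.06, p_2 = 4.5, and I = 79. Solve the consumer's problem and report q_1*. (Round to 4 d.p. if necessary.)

q_1* = 18.832

From the CES first-order condition, (q_2/q_1)^(4) = p_1/p_2.
Hence q_2/q_1 = (p_1/p_2)^(1/(4)), i.e. raised to the 0.25 power.
Substitute q_2 = (q_2/q_1)·q_1 into the budget: q_1* = I/(p_1 + p_2·(q_2/q_1)).
Numerically q_2/q_1 = 0.696664, so q_1* = 79/(1.06 + 4.5·0.696664) = 18.832.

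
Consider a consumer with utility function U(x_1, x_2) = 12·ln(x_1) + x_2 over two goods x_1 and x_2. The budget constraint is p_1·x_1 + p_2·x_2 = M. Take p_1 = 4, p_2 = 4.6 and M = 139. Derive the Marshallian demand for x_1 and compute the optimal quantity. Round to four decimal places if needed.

x_1* = 13.8

MU_x_1 = 12/x_1, MU_x_2 = 1. Tangency: 12/x_1 = p_1/p_2.
So x_1*(p_1,p_2) = 12·p_2/p_1, independent of income; and x_2* = (M − 12·p_2)/p_2.
At the given prices: x_1* = 12·4.6/4 = 13.8.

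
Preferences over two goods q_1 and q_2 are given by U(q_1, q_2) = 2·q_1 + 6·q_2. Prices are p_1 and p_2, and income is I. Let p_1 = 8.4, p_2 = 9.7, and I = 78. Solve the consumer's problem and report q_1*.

q_1* = 0

Numerically: q_1* = 0, q_2* = 8.0412.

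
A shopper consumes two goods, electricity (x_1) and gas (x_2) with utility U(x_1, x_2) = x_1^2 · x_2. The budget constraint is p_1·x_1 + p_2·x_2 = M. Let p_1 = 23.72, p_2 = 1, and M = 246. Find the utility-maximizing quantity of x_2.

Tangency: MRS = 2·x_2/x_1 = p_1/p_2.
Rearranging, p_2·x_2 = (1/2)·p_1·x_1. Substituting into the budget gives p_1·x_1·(1 + (1/2)) = M.
Demand: x_1*(p_1,p_2,M) = 2/3·M/p_1 and x_2* = 1/3·M/p_2.
At p_1=23.72, p_2=1, M=246: x_2* = 1/3·246/1 = 82.

x_2* = 82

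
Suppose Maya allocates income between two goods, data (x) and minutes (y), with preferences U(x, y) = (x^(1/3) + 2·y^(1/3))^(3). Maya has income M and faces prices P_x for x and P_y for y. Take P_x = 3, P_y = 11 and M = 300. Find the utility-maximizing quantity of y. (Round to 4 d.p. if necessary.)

From the CES first-order condition, (1/2)·(y/x)^(2/3) = P_x/P_y.
Solve for the ratio: y/x = [2·P_x/P_y]^(1.5).
Substitute y = (y/x)·x into the budget: x* = M/(P_x + P_y·(y/x)).
Numerically y/x = 0.402845, so x* = 300/(3 + 11·0.402845) = 40.3698 and y* = 0.402845·40.3698 = 16.2628.

y* = 16.2628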